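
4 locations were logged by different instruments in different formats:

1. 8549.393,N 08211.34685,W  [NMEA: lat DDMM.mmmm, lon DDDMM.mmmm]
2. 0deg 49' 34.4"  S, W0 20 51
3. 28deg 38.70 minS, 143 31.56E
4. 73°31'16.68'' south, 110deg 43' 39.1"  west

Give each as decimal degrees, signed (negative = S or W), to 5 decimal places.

Point 1:
  φ: degrees = first 2 digits = 85, minutes = 49.393; 85 + 49.393/60 = 85.823217
  N → positive
  Lon: degrees = first 3 digits = 82, minutes = 11.34685; 82 + 11.34685/60 = 82.189114
  W ⇒ negate
Point 2:
  Lat: 0 + 49/60 + 34.4/3600 = 0.826222
  S ⇒ negate
  Longitude: 20′ + 51″ = 20.85000′; 0 + 20.85000/60 = 0.347500
  W ⇒ negate
Point 3:
  Latitude: 38.7′ = 0.645000°; total 28.645000
  S → negative
  Longitude: 143 + 31.56/60 = 143.526000
  E → positive
Point 4:
  φ: 73° + 31/60 + 16.68/3600 = 73 + 0.516667 + 0.004633 = 73.521300
  hemisphere S, so the sign is −
  Lon: 110 + 43/60 + 39.1/3600 = 110.727528
  W → negative

1. 85.82322, -82.18911
2. -0.82622, -0.34750
3. -28.64500, 143.52600
4. -73.52130, -110.72753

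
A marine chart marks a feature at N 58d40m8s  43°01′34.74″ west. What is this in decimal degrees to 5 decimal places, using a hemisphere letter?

φ: 58 + 40/60 + 8/3600 = 58.668889
λ: 43° + 1/60 + 34.74/3600 = 43 + 0.016667 + 0.009650 = 43.026317

58.66889° N, 43.02632° W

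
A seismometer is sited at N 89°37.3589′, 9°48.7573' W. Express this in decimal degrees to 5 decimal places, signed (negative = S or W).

89.62265, -9.81262

φ: 37.3589′ = 0.622648°; total 89.622648
N → positive
Longitude: 48.7573′ = 0.812622°; total 9.812622
W ⇒ negate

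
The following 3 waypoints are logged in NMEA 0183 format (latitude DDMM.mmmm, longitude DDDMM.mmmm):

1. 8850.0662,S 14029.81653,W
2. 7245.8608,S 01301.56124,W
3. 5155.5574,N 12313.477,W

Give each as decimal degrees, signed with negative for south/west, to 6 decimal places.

1. -88.834437, -140.496942
2. -72.764347, -13.026021
3. 51.925957, -123.224617

Point 1:
  φ: split at 2 digits → 88° and 50.0662′; 88 + 50.0662/60 = 88.8344367
  S → negative
  Longitude: split at 3 digits → 140° and 29.81653′; 140 + 29.81653/60 = 140.4969422
  W ⇒ negate
Point 2:
  φ: split at 2 digits → 72° and 45.8608′; 72 + 45.8608/60 = 72.7643467
  S → negative
  λ: degrees = first 3 digits = 13, minutes = 1.56124; 13 + 1.56124/60 = 13.0260207
  W ⇒ negate
Point 3:
  φ: degrees = first 2 digits = 51, minutes = 55.5574; 51 + 55.5574/60 = 51.9259567
  N → positive
  λ: degrees = first 3 digits = 123, minutes = 13.477; 123 + 13.477/60 = 123.2246167
  W ⇒ negate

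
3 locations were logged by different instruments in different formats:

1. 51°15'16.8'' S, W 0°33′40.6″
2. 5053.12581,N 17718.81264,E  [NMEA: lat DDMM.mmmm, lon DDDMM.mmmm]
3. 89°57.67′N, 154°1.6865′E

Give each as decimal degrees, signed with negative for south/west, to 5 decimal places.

1. -51.25467, -0.56128
2. 50.88543, 177.31354
3. 89.96117, 154.02811

Point 1:
  Lat: 15′ + 16.8″ = 15.28000′; 51 + 15.28000/60 = 51.254667
  S → negative
  λ: 33′ + 40.6″ = 33.67667′; 0 + 33.67667/60 = 0.561278
  W → negative
Point 2:
  φ: degrees = first 2 digits = 50, minutes = 53.12581; 50 + 53.12581/60 = 50.885430
  N → positive
  Longitude: degrees = first 3 digits = 177, minutes = 18.81264; 177 + 18.81264/60 = 177.313544
  E → positive
Point 3:
  φ: 89 + 57.67/60 = 89.961167
  N → positive
  λ: 1.6865′ = 0.028108°; total 154.028108
  E ⇒ keep positive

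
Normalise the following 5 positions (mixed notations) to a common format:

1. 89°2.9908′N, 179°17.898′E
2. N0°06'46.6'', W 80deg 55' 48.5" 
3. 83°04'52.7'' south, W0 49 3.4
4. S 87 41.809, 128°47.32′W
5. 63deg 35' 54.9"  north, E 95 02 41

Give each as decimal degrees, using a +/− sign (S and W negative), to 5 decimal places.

1. 89.04985, 179.29830
2. 0.11294, -80.93014
3. -83.08131, -0.81761
4. -87.69682, -128.78867
5. 63.59858, 95.04472

Point 1:
  Latitude: 2.9908′ = 0.049847°; total 89.049847
  N → positive
  λ: 179 + 17.898/60 = 179.298300
  E → positive
Point 2:
  Lat: 0 + 6/60 + 46.6/3600 = 0.112944
  N ⇒ keep positive
  Lon: 55′ + 48.5″ = 55.80833′; 80 + 55.80833/60 = 80.930139
  hemisphere W, so the sign is −
Point 3:
  φ: 4′ + 52.7″ = 4.87833′; 83 + 4.87833/60 = 83.081306
  S → negative
  Lon: 49′ + 3.4″ = 49.05667′; 0 + 49.05667/60 = 0.817611
  hemisphere W, so the sign is −
Point 4:
  φ: 41.809′ = 0.696817°; total 87.696817
  S → negative
  λ: 47.32′ = 0.788667°; total 128.788667
  hemisphere W, so the sign is −
Point 5:
  Latitude: 35′ + 54.9″ = 35.91500′; 63 + 35.91500/60 = 63.598583
  N → positive
  Longitude: 2′ + 41″ = 2.68333′; 95 + 2.68333/60 = 95.044722
  E ⇒ keep positive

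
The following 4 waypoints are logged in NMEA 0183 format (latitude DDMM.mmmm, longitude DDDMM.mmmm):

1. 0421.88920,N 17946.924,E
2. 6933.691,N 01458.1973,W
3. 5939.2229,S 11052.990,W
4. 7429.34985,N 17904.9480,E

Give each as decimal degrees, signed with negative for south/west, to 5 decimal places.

1. 4.36482, 179.78207
2. 69.56152, -14.96996
3. -59.65372, -110.88317
4. 74.48916, 179.08247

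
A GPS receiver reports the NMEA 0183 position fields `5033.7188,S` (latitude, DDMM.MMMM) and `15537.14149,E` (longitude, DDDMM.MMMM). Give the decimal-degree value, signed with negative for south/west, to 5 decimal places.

-50.56198, 155.61902

φ: degrees = first 2 digits = 50, minutes = 33.7188; 50 + 33.7188/60 = 50.561980
hemisphere S, so the sign is −
Lon: split at 3 digits → 155° and 37.14149′; 155 + 37.14149/60 = 155.619025
E → positive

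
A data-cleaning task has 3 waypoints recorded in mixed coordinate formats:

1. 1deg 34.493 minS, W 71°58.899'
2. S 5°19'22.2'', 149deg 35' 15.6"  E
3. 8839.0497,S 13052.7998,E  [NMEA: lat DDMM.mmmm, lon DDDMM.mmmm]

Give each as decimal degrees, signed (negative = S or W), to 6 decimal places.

1. -1.574883, -71.981650
2. -5.322833, 149.587667
3. -88.650828, 130.879997

Point 1:
  φ: 34.493′ = 0.574883°; total 1.5748833
  S → negative
  Longitude: 58.899′ = 0.981650°; total 71.9816500
  W ⇒ negate
Point 2:
  Latitude: 19′ + 22.2″ = 19.37000′; 5 + 19.37000/60 = 5.3228333
  hemisphere S, so the sign is −
  λ: 149° + 35/60 + 15.6/3600 = 149 + 0.583333 + 0.004333 = 149.5876667
  E → positive
Point 3:
  Latitude: degrees = first 2 digits = 88, minutes = 39.0497; 88 + 39.0497/60 = 88.6508283
  hemisphere S, so the sign is −
  Lon: degrees = first 3 digits = 130, minutes = 52.7998; 130 + 52.7998/60 = 130.8799967
  E ⇒ keep positive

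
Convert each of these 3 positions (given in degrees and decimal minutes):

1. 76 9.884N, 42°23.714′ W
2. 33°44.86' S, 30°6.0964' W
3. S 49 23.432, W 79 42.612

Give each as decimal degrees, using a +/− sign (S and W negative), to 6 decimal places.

Point 1:
  Latitude: 9.884′ = 0.164733°; total 76.1647333
  N ⇒ keep positive
  Longitude: 23.714′ = 0.395233°; total 42.3952333
  W → negative
Point 2:
  φ: 33 + 44.86/60 = 33.7476667
  hemisphere S, so the sign is −
  Longitude: 6.0964′ = 0.101607°; total 30.1016067
  W → negative
Point 3:
  Lat: 49 + 23.432/60 = 49.3905333
  S → negative
  λ: 42.612′ = 0.710200°; total 79.7102000
  W → negative

1. 76.164733, -42.395233
2. -33.747667, -30.101607
3. -49.390533, -79.710200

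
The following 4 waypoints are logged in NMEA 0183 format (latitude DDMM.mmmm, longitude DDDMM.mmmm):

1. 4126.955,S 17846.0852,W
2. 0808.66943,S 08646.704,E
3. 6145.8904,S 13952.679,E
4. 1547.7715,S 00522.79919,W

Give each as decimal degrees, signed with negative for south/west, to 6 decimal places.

1. -41.449250, -178.768087
2. -8.144491, 86.778400
3. -61.764840, 139.877983
4. -15.796192, -5.379987

Point 1:
  Lat: split at 2 digits → 41° and 26.955′; 41 + 26.955/60 = 41.4492500
  hemisphere S, so the sign is −
  Lon: split at 3 digits → 178° and 46.0852′; 178 + 46.0852/60 = 178.7680867
  W ⇒ negate
Point 2:
  φ: split at 2 digits → 08° and 8.66943′; 8 + 8.66943/60 = 8.1444905
  hemisphere S, so the sign is −
  Lon: degrees = first 3 digits = 86, minutes = 46.704; 86 + 46.704/60 = 86.7784000
  E → positive
Point 3:
  Lat: degrees = first 2 digits = 61, minutes = 45.8904; 61 + 45.8904/60 = 61.7648400
  S ⇒ negate
  λ: split at 3 digits → 139° and 52.679′; 139 + 52.679/60 = 139.8779833
  E ⇒ keep positive
Point 4:
  Lat: split at 2 digits → 15° and 47.7715′; 15 + 47.7715/60 = 15.7961917
  S → negative
  Longitude: split at 3 digits → 005° and 22.79919′; 5 + 22.79919/60 = 5.3799865
  hemisphere W, so the sign is −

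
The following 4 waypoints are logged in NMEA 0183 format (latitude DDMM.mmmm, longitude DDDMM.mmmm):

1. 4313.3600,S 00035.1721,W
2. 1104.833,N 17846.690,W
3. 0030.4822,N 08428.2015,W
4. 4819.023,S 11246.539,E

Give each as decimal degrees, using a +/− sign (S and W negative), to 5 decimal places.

Point 1:
  φ: degrees = first 2 digits = 43, minutes = 13.36; 43 + 13.36/60 = 43.222667
  S → negative
  Longitude: split at 3 digits → 000° and 35.1721′; 0 + 35.1721/60 = 0.586202
  W ⇒ negate
Point 2:
  φ: degrees = first 2 digits = 11, minutes = 4.833; 11 + 4.833/60 = 11.080550
  N ⇒ keep positive
  Longitude: degrees = first 3 digits = 178, minutes = 46.69; 178 + 46.69/60 = 178.778167
  hemisphere W, so the sign is −
Point 3:
  φ: split at 2 digits → 00° and 30.4822′; 0 + 30.4822/60 = 0.508037
  N ⇒ keep positive
  Lon: split at 3 digits → 084° and 28.2015′; 84 + 28.2015/60 = 84.470025
  hemisphere W, so the sign is −
Point 4:
  φ: degrees = first 2 digits = 48, minutes = 19.023; 48 + 19.023/60 = 48.317050
  S ⇒ negate
  Longitude: split at 3 digits → 112° and 46.539′; 112 + 46.539/60 = 112.775650
  E ⇒ keep positive

1. -43.22267, -0.58620
2. 11.08055, -178.77817
3. 0.50804, -84.47003
4. -48.31705, 112.77565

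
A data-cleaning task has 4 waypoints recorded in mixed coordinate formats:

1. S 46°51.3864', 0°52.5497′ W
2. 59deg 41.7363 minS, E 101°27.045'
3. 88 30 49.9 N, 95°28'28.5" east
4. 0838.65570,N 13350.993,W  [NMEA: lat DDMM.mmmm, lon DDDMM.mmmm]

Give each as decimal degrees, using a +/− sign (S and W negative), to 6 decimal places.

1. -46.856440, -0.875828
2. -59.695605, 101.450750
3. 88.513861, 95.474583
4. 8.644262, -133.849883

Point 1:
  φ: 46 + 51.3864/60 = 46.8564400
  S → negative
  Lon: 0 + 52.5497/60 = 0.8758283
  hemisphere W, so the sign is −
Point 2:
  Lat: 59 + 41.7363/60 = 59.6956050
  S ⇒ negate
  λ: 27.045′ = 0.450750°; total 101.4507500
  E → positive
Point 3:
  Latitude: 88 + 30/60 + 49.9/3600 = 88.5138611
  N ⇒ keep positive
  Longitude: 28′ + 28.5″ = 28.47500′; 95 + 28.47500/60 = 95.4745833
  E ⇒ keep positive
Point 4:
  Latitude: degrees = first 2 digits = 8, minutes = 38.6557; 8 + 38.6557/60 = 8.6442617
  N → positive
  Longitude: split at 3 digits → 133° and 50.993′; 133 + 50.993/60 = 133.8498833
  W ⇒ negate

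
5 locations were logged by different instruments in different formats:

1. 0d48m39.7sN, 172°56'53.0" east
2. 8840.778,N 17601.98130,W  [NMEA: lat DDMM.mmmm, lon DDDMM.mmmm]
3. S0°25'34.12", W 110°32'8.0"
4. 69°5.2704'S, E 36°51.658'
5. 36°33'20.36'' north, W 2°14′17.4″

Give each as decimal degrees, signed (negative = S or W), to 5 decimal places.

1. 0.81103, 172.94806
2. 88.67963, -176.03302
3. -0.42614, -110.53556
4. -69.08784, 36.86097
5. 36.55566, -2.23817

Point 1:
  Lat: 0 + 48/60 + 39.7/3600 = 0.811028
  N ⇒ keep positive
  Longitude: 172° + 56/60 + 53/3600 = 172 + 0.933333 + 0.014722 = 172.948056
  E → positive
Point 2:
  Lat: degrees = first 2 digits = 88, minutes = 40.778; 88 + 40.778/60 = 88.679633
  N → positive
  Lon: degrees = first 3 digits = 176, minutes = 1.9813; 176 + 1.9813/60 = 176.033022
  W ⇒ negate
Point 3:
  Latitude: 0 + 25/60 + 34.12/3600 = 0.426144
  S ⇒ negate
  Lon: 110 + 32/60 + 8/3600 = 110.535556
  W → negative
Point 4:
  φ: 5.2704′ = 0.087840°; total 69.087840
  S → negative
  λ: 36 + 51.658/60 = 36.860967
  E ⇒ keep positive
Point 5:
  Lat: 36° + 33/60 + 20.36/3600 = 36 + 0.550000 + 0.005656 = 36.555656
  N ⇒ keep positive
  λ: 14′ + 17.4″ = 14.29000′; 2 + 14.29000/60 = 2.238167
  W → negative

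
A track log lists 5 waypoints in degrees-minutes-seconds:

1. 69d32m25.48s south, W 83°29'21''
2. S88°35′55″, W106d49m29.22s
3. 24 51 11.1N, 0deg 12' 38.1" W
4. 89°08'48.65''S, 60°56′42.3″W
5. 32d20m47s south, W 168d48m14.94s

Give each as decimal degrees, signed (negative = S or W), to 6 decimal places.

Point 1:
  Latitude: 69° + 32/60 + 25.48/3600 = 69 + 0.533333 + 0.007078 = 69.5404111
  hemisphere S, so the sign is −
  Longitude: 83 + 29/60 + 21/3600 = 83.4891667
  W ⇒ negate
Point 2:
  φ: 35′ + 55″ = 35.91667′; 88 + 35.91667/60 = 88.5986111
  S → negative
  Lon: 106 + 49/60 + 29.22/3600 = 106.8247833
  hemisphere W, so the sign is −
Point 3:
  Latitude: 24° + 51/60 + 11.1/3600 = 24 + 0.850000 + 0.003083 = 24.8530833
  N → positive
  Lon: 12′ + 38.1″ = 12.63500′; 0 + 12.63500/60 = 0.2105833
  hemisphere W, so the sign is −
Point 4:
  φ: 8′ + 48.65″ = 8.81083′; 89 + 8.81083/60 = 89.1468472
  S → negative
  Lon: 60 + 56/60 + 42.3/3600 = 60.9450833
  W → negative
Point 5:
  φ: 20′ + 47″ = 20.78333′; 32 + 20.78333/60 = 32.3463889
  hemisphere S, so the sign is −
  λ: 168° + 48/60 + 14.94/3600 = 168 + 0.800000 + 0.004150 = 168.8041500
  W ⇒ negate

1. -69.540411, -83.489167
2. -88.598611, -106.824783
3. 24.853083, -0.210583
4. -89.146847, -60.945083
5. -32.346389, -168.804150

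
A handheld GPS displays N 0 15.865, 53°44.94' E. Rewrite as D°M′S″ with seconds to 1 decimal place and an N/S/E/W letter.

0°15′51.9″ N, 53°44′56.4″ E

Lat: 15.86500′ → 15′ and 0.86500 × 60 = 51.900″
Longitude: fractional minutes 0.94000 × 60 = 56.400″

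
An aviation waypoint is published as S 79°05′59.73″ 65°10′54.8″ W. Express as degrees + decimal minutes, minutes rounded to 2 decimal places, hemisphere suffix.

79° 6.00′ S, 65° 10.91′ W

φ: 5 + 59.73/60 = 5.9955′
Longitude: 10 + 54.8/60 = 10.9133′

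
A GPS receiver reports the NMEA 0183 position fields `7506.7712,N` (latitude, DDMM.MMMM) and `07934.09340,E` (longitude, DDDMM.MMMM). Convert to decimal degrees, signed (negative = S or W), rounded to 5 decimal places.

75.11285, 79.56822

φ: split at 2 digits → 75° and 6.7712′; 75 + 6.7712/60 = 75.112853
N → positive
Longitude: split at 3 digits → 079° and 34.0934′; 79 + 34.0934/60 = 79.568223
E ⇒ keep positive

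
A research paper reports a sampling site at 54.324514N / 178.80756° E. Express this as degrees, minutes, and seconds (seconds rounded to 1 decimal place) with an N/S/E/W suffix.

54°19′28.3″ N, 178°48′27.2″ E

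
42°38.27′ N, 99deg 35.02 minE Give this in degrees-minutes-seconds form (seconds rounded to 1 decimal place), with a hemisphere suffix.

42°38′16.2″ N, 99°35′1.2″ E

Latitude: 38.27000′ → 38′ and 0.27000 × 60 = 16.200″
Longitude: 35.02000′ → 35′ and 0.02000 × 60 = 1.200″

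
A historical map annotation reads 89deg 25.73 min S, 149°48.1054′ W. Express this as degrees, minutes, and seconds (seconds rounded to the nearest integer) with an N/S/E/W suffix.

φ: fractional minutes 0.73000 × 60 = 43.80″
λ: 48.10540′ → 48′ and 0.10540 × 60 = 6.32″

89°25′44″ S, 149°48′6″ W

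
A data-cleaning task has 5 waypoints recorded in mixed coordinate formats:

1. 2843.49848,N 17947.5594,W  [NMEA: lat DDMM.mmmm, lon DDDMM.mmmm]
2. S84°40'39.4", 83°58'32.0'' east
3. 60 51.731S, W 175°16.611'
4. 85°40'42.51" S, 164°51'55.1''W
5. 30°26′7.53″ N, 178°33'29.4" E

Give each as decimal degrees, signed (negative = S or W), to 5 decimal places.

1. 28.72497, -179.79266
2. -84.67761, 83.97556
3. -60.86218, -175.27685
4. -85.67848, -164.86531
5. 30.43543, 178.55817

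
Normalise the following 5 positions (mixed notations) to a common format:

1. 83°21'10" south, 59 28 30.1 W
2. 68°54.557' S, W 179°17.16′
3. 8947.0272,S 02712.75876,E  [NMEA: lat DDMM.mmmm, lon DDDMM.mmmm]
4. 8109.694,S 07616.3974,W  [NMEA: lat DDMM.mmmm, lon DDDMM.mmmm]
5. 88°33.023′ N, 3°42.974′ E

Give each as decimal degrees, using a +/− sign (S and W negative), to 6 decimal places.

1. -83.352778, -59.475028
2. -68.909283, -179.286000
3. -89.783787, 27.212646
4. -81.161567, -76.273290
5. 88.550383, 3.716233

Point 1:
  Lat: 83° + 21/60 + 10/3600 = 83 + 0.350000 + 0.002778 = 83.3527778
  S ⇒ negate
  λ: 28′ + 30.1″ = 28.50167′; 59 + 28.50167/60 = 59.4750278
  W ⇒ negate
Point 2:
  Lat: 68 + 54.557/60 = 68.9092833
  S → negative
  λ: 17.16′ = 0.286000°; total 179.2860000
  hemisphere W, so the sign is −
Point 3:
  Lat: degrees = first 2 digits = 89, minutes = 47.0272; 89 + 47.0272/60 = 89.7837867
  hemisphere S, so the sign is −
  λ: degrees = first 3 digits = 27, minutes = 12.75876; 27 + 12.75876/60 = 27.2126460
  E → positive
Point 4:
  Latitude: split at 2 digits → 81° and 9.694′; 81 + 9.694/60 = 81.1615667
  hemisphere S, so the sign is −
  Lon: split at 3 digits → 076° and 16.3974′; 76 + 16.3974/60 = 76.2732900
  W ⇒ negate
Point 5:
  Latitude: 33.023′ = 0.550383°; total 88.5503833
  N ⇒ keep positive
  Longitude: 42.974′ = 0.716233°; total 3.7162333
  E → positive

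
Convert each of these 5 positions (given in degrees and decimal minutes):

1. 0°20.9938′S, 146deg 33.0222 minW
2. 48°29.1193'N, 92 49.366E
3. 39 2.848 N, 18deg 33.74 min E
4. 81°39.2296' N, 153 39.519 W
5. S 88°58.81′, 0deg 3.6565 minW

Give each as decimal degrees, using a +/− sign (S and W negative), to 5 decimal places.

1. -0.34990, -146.55037
2. 48.48532, 92.82277
3. 39.04747, 18.56233
4. 81.65383, -153.65865
5. -88.98017, -0.06094

Point 1:
  Latitude: 0 + 20.9938/60 = 0.349897
  hemisphere S, so the sign is −
  Lon: 146 + 33.0222/60 = 146.550370
  hemisphere W, so the sign is −
Point 2:
  Latitude: 29.1193′ = 0.485322°; total 48.485322
  N ⇒ keep positive
  Lon: 92 + 49.366/60 = 92.822767
  E ⇒ keep positive
Point 3:
  φ: 2.848′ = 0.047467°; total 39.047467
  N → positive
  λ: 18 + 33.74/60 = 18.562333
  E ⇒ keep positive
Point 4:
  φ: 81 + 39.2296/60 = 81.653827
  N ⇒ keep positive
  λ: 39.519′ = 0.658650°; total 153.658650
  W ⇒ negate
Point 5:
  Lat: 88 + 58.81/60 = 88.980167
  hemisphere S, so the sign is −
  Longitude: 0 + 3.6565/60 = 0.060942
  W → negative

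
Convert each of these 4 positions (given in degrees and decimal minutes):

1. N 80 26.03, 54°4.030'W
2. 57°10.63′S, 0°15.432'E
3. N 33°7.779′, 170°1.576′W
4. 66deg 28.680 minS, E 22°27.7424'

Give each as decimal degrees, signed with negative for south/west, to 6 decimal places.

1. 80.433833, -54.067167
2. -57.177167, 0.257200
3. 33.129650, -170.026267
4. -66.478000, 22.462373

Point 1:
  Lat: 80 + 26.03/60 = 80.4338333
  N → positive
  Lon: 4.03′ = 0.067167°; total 54.0671667
  W → negative
Point 2:
  φ: 57 + 10.63/60 = 57.1771667
  hemisphere S, so the sign is −
  λ: 15.432′ = 0.257200°; total 0.2572000
  E ⇒ keep positive
Point 3:
  Latitude: 7.779′ = 0.129650°; total 33.1296500
  N ⇒ keep positive
  λ: 1.576′ = 0.026267°; total 170.0262667
  W ⇒ negate
Point 4:
  φ: 28.68′ = 0.478000°; total 66.4780000
  S → negative
  Longitude: 22 + 27.7424/60 = 22.4623733
  E ⇒ keep positive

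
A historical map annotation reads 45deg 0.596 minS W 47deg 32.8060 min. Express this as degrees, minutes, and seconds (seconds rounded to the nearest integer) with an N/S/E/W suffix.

Lat: 0.59600′ → 0′ and 0.59600 × 60 = 35.76″
Longitude: fractional minutes 0.80600 × 60 = 48.36″

45°00′36″ S, 47°32′48″ W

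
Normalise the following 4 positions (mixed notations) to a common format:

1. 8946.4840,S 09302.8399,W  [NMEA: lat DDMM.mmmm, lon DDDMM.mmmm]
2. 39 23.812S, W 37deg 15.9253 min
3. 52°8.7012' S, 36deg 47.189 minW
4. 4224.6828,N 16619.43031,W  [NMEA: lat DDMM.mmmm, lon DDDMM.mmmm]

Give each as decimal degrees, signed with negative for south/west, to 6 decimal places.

1. -89.774733, -93.047332
2. -39.396867, -37.265422
3. -52.145020, -36.786483
4. 42.411380, -166.323839

Point 1:
  Latitude: degrees = first 2 digits = 89, minutes = 46.484; 89 + 46.484/60 = 89.7747333
  S ⇒ negate
  λ: degrees = first 3 digits = 93, minutes = 2.8399; 93 + 2.8399/60 = 93.0473317
  hemisphere W, so the sign is −
Point 2:
  φ: 23.812′ = 0.396867°; total 39.3968667
  S → negative
  Lon: 37 + 15.9253/60 = 37.2654217
  W ⇒ negate
Point 3:
  Latitude: 52 + 8.7012/60 = 52.1450200
  hemisphere S, so the sign is −
  Longitude: 36 + 47.189/60 = 36.7864833
  hemisphere W, so the sign is −
Point 4:
  Lat: degrees = first 2 digits = 42, minutes = 24.6828; 42 + 24.6828/60 = 42.4113800
  N ⇒ keep positive
  λ: degrees = first 3 digits = 166, minutes = 19.43031; 166 + 19.43031/60 = 166.3238385
  W ⇒ negate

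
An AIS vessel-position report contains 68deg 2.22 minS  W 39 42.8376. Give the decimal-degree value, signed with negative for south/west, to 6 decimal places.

φ: 2.22′ = 0.037000°; total 68.0370000
hemisphere S, so the sign is −
Longitude: 39 + 42.8376/60 = 39.7139600
hemisphere W, so the sign is −

-68.037000, -39.713960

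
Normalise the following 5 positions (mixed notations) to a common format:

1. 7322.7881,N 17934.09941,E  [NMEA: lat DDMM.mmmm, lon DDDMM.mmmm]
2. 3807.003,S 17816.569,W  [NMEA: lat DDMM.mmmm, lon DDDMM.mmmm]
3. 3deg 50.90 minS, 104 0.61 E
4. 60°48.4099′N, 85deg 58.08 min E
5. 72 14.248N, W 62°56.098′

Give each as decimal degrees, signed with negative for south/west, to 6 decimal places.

1. 73.379802, 179.568324
2. -38.116717, -178.276150
3. -3.848333, 104.010167
4. 60.806832, 85.968000
5. 72.237467, -62.934967

Point 1:
  Latitude: split at 2 digits → 73° and 22.7881′; 73 + 22.7881/60 = 73.3798017
  N ⇒ keep positive
  λ: split at 3 digits → 179° and 34.09941′; 179 + 34.09941/60 = 179.5683235
  E ⇒ keep positive
Point 2:
  Lat: split at 2 digits → 38° and 7.003′; 38 + 7.003/60 = 38.1167167
  S → negative
  λ: degrees = first 3 digits = 178, minutes = 16.569; 178 + 16.569/60 = 178.2761500
  hemisphere W, so the sign is −
Point 3:
  Latitude: 3 + 50.9/60 = 3.8483333
  hemisphere S, so the sign is −
  λ: 0.61′ = 0.010167°; total 104.0101667
  E ⇒ keep positive
Point 4:
  Lat: 48.4099′ = 0.806832°; total 60.8068317
  N ⇒ keep positive
  Longitude: 85 + 58.08/60 = 85.9680000
  E ⇒ keep positive
Point 5:
  φ: 14.248′ = 0.237467°; total 72.2374667
  N ⇒ keep positive
  Lon: 62 + 56.098/60 = 62.9349667
  W → negative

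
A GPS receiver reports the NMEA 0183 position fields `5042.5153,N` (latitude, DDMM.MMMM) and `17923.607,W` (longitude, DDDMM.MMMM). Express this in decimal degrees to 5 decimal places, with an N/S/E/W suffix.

Lat: degrees = first 2 digits = 50, minutes = 42.5153; 50 + 42.5153/60 = 50.708588
λ: degrees = first 3 digits = 179, minutes = 23.607; 179 + 23.607/60 = 179.393450

50.70859° N, 179.39345° W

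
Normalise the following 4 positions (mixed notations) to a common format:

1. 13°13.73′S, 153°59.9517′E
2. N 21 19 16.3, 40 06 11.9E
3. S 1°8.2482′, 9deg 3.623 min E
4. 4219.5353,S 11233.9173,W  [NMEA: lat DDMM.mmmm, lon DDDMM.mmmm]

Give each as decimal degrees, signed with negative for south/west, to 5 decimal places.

1. -13.22883, 153.99920
2. 21.32119, 40.10331
3. -1.13747, 9.06038
4. -42.32559, -112.56529

Point 1:
  φ: 13 + 13.73/60 = 13.228833
  hemisphere S, so the sign is −
  Lon: 153 + 59.9517/60 = 153.999195
  E → positive
Point 2:
  φ: 21° + 19/60 + 16.3/3600 = 21 + 0.316667 + 0.004528 = 21.321194
  N → positive
  λ: 6′ + 11.9″ = 6.19833′; 40 + 6.19833/60 = 40.103306
  E → positive
Point 3:
  φ: 1 + 8.2482/60 = 1.137470
  S → negative
  Longitude: 3.623′ = 0.060383°; total 9.060383
  E ⇒ keep positive
Point 4:
  φ: degrees = first 2 digits = 42, minutes = 19.5353; 42 + 19.5353/60 = 42.325588
  S ⇒ negate
  Lon: split at 3 digits → 112° and 33.9173′; 112 + 33.9173/60 = 112.565288
  W → negative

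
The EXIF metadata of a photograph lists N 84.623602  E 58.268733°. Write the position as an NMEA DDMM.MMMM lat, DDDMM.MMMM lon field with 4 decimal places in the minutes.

8437.4161,N / 05816.1240,E

φ: minutes = (84.623602 − 84) × 60 = 37.416120
Lon: minutes = (58.268733 − 58) × 60 = 16.123980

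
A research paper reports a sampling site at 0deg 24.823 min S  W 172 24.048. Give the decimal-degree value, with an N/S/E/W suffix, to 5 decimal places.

0.41372° S, 172.40080° W

φ: 24.823′ = 0.413717°; total 0.413717
λ: 24.048′ = 0.400800°; total 172.400800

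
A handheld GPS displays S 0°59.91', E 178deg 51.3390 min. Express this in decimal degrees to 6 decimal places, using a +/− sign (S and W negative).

-0.998500, 178.855650

Lat: 0 + 59.91/60 = 0.9985000
S ⇒ negate
Longitude: 51.339′ = 0.855650°; total 178.8556500
E ⇒ keep positive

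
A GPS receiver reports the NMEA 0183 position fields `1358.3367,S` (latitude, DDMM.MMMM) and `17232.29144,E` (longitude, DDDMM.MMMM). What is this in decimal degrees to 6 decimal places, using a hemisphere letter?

13.972278° S, 172.538191° E

Latitude: degrees = first 2 digits = 13, minutes = 58.3367; 13 + 58.3367/60 = 13.9722783
Longitude: split at 3 digits → 172° and 32.29144′; 172 + 32.29144/60 = 172.5381907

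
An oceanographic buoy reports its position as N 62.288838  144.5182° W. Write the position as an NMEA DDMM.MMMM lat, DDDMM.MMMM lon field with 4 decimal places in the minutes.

6217.3303,N / 14431.0920,W

Lat: minutes = (62.288838 − 62) × 60 = 17.330280
Lon: fractional part 0.518200 → 31.092000 minutes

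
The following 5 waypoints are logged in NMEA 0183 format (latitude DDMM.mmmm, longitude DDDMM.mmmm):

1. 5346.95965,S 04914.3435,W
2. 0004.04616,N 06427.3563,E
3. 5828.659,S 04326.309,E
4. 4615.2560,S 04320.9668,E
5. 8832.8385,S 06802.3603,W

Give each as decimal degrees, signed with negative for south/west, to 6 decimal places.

Point 1:
  Lat: degrees = first 2 digits = 53, minutes = 46.95965; 53 + 46.95965/60 = 53.7826608
  S → negative
  λ: degrees = first 3 digits = 49, minutes = 14.3435; 49 + 14.3435/60 = 49.2390583
  W ⇒ negate
Point 2:
  Lat: degrees = first 2 digits = 0, minutes = 4.04616; 0 + 4.04616/60 = 0.0674360
  N → positive
  Lon: degrees = first 3 digits = 64, minutes = 27.3563; 64 + 27.3563/60 = 64.4559383
  E → positive
Point 3:
  Latitude: split at 2 digits → 58° and 28.659′; 58 + 28.659/60 = 58.4776500
  S ⇒ negate
  λ: degrees = first 3 digits = 43, minutes = 26.309; 43 + 26.309/60 = 43.4384833
  E ⇒ keep positive
Point 4:
  Latitude: split at 2 digits → 46° and 15.256′; 46 + 15.256/60 = 46.2542667
  hemisphere S, so the sign is −
  Longitude: split at 3 digits → 043° and 20.9668′; 43 + 20.9668/60 = 43.3494467
  E → positive
Point 5:
  φ: degrees = first 2 digits = 88, minutes = 32.8385; 88 + 32.8385/60 = 88.5473083
  S → negative
  Longitude: split at 3 digits → 068° and 2.3603′; 68 + 2.3603/60 = 68.0393383
  W ⇒ negate

1. -53.782661, -49.239058
2. 0.067436, 64.455938
3. -58.477650, 43.438483
4. -46.254267, 43.349447
5. -88.547308, -68.039338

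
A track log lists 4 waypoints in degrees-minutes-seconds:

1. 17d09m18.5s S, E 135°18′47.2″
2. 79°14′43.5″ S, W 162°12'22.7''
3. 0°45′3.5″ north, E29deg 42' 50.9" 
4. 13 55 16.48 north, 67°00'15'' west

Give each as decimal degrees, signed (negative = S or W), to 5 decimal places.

Point 1:
  Latitude: 17 + 9/60 + 18.5/3600 = 17.155139
  hemisphere S, so the sign is −
  Lon: 18′ + 47.2″ = 18.78667′; 135 + 18.78667/60 = 135.313111
  E → positive
Point 2:
  Lat: 79° + 14/60 + 43.5/3600 = 79 + 0.233333 + 0.012083 = 79.245417
  S ⇒ negate
  λ: 12′ + 22.7″ = 12.37833′; 162 + 12.37833/60 = 162.206306
  hemisphere W, so the sign is −
Point 3:
  Latitude: 0° + 45/60 + 3.5/3600 = 0 + 0.750000 + 0.000972 = 0.750972
  N → positive
  λ: 29 + 42/60 + 50.9/3600 = 29.714139
  E → positive
Point 4:
  Lat: 13° + 55/60 + 16.48/3600 = 13 + 0.916667 + 0.004578 = 13.921244
  N → positive
  Lon: 67° + 0/60 + 15/3600 = 67 + 0.000000 + 0.004167 = 67.004167
  W → negative

1. -17.15514, 135.31311
2. -79.24542, -162.20631
3. 0.75097, 29.71414
4. 13.92124, -67.00417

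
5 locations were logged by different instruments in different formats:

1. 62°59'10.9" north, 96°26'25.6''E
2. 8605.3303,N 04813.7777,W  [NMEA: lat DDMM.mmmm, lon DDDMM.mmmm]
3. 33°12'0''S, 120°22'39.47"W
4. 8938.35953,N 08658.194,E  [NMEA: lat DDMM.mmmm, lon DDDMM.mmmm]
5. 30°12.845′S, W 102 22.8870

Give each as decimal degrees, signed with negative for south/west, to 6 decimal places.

1. 62.986361, 96.440444
2. 86.088838, -48.229628
3. -33.200000, -120.377631
4. 89.639326, 86.969900
5. -30.214083, -102.381450

Point 1:
  Lat: 59′ + 10.9″ = 59.18167′; 62 + 59.18167/60 = 62.9863611
  N → positive
  Lon: 26′ + 25.6″ = 26.42667′; 96 + 26.42667/60 = 96.4404444
  E → positive
Point 2:
  Latitude: degrees = first 2 digits = 86, minutes = 5.3303; 86 + 5.3303/60 = 86.0888383
  N → positive
  Longitude: degrees = first 3 digits = 48, minutes = 13.7777; 48 + 13.7777/60 = 48.2296283
  W ⇒ negate
Point 3:
  Lat: 12′ + 0″ = 12.00000′; 33 + 12.00000/60 = 33.2000000
  hemisphere S, so the sign is −
  Lon: 120° + 22/60 + 39.47/3600 = 120 + 0.366667 + 0.010964 = 120.3776306
  hemisphere W, so the sign is −
Point 4:
  Lat: split at 2 digits → 89° and 38.35953′; 89 + 38.35953/60 = 89.6393255
  N ⇒ keep positive
  λ: split at 3 digits → 086° and 58.194′; 86 + 58.194/60 = 86.9699000
  E → positive
Point 5:
  φ: 30 + 12.845/60 = 30.2140833
  hemisphere S, so the sign is −
  Longitude: 22.887′ = 0.381450°; total 102.3814500
  W ⇒ negate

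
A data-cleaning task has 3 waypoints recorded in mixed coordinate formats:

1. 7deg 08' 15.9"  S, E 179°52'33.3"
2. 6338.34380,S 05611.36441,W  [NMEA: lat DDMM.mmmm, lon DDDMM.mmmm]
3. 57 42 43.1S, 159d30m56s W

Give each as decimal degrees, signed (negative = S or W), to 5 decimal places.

1. -7.13775, 179.87592
2. -63.63906, -56.18941
3. -57.71197, -159.51556

Point 1:
  φ: 7° + 8/60 + 15.9/3600 = 7 + 0.133333 + 0.004417 = 7.137750
  S → negative
  Longitude: 179 + 52/60 + 33.3/3600 = 179.875917
  E → positive
Point 2:
  Lat: split at 2 digits → 63° and 38.3438′; 63 + 38.3438/60 = 63.639063
  hemisphere S, so the sign is −
  λ: split at 3 digits → 056° and 11.36441′; 56 + 11.36441/60 = 56.189407
  hemisphere W, so the sign is −
Point 3:
  Latitude: 57 + 42/60 + 43.1/3600 = 57.711972
  S → negative
  Longitude: 30′ + 56″ = 30.93333′; 159 + 30.93333/60 = 159.515556
  W → negative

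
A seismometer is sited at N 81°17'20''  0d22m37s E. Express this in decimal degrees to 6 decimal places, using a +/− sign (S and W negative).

81.288889, 0.376944

φ: 81° + 17/60 + 20/3600 = 81 + 0.283333 + 0.005556 = 81.2888889
N ⇒ keep positive
Lon: 22′ + 37″ = 22.61667′; 0 + 22.61667/60 = 0.3769444
E → positive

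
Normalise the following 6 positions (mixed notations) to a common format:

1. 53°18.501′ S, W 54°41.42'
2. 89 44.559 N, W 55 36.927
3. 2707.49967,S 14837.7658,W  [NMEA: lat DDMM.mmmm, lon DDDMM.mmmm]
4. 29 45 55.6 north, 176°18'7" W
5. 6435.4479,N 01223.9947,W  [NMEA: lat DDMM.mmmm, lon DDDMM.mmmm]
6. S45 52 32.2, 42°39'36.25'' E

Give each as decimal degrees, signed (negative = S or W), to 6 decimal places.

1. -53.308350, -54.690333
2. 89.742650, -55.615450
3. -27.124995, -148.629430
4. 29.765444, -176.301944
5. 64.590798, -12.399912
6. -45.875611, 42.660069

Point 1:
  φ: 53 + 18.501/60 = 53.3083500
  S ⇒ negate
  λ: 41.42′ = 0.690333°; total 54.6903333
  hemisphere W, so the sign is −
Point 2:
  Latitude: 44.559′ = 0.742650°; total 89.7426500
  N → positive
  λ: 55 + 36.927/60 = 55.6154500
  W ⇒ negate
Point 3:
  Lat: split at 2 digits → 27° and 7.49967′; 27 + 7.49967/60 = 27.1249945
  S → negative
  λ: degrees = first 3 digits = 148, minutes = 37.7658; 148 + 37.7658/60 = 148.6294300
  hemisphere W, so the sign is −
Point 4:
  Latitude: 29° + 45/60 + 55.6/3600 = 29 + 0.750000 + 0.015444 = 29.7654444
  N ⇒ keep positive
  Longitude: 176 + 18/60 + 7/3600 = 176.3019444
  W ⇒ negate
Point 5:
  Latitude: split at 2 digits → 64° and 35.4479′; 64 + 35.4479/60 = 64.5907983
  N ⇒ keep positive
  λ: split at 3 digits → 012° and 23.9947′; 12 + 23.9947/60 = 12.3999117
  W → negative
Point 6:
  φ: 52′ + 32.2″ = 52.53667′; 45 + 52.53667/60 = 45.8756111
  S ⇒ negate
  Longitude: 42 + 39/60 + 36.25/3600 = 42.6600694
  E → positive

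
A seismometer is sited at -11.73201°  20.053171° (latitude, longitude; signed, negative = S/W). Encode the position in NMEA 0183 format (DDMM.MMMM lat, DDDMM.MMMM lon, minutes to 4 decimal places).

1143.9206,S / 02003.1903,E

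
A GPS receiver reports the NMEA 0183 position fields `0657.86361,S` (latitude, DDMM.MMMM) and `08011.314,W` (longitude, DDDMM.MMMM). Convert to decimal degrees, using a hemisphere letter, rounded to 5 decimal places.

6.96439° S, 80.18857° W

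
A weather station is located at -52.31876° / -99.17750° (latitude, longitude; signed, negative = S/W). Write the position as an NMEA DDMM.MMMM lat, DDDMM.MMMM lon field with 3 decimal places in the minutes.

5219.126,S / 09910.650,W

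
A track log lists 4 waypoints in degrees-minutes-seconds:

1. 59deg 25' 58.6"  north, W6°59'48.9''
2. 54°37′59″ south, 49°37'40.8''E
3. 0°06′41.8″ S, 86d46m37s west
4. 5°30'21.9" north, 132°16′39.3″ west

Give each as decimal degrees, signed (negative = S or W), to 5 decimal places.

1. 59.43294, -6.99692
2. -54.63306, 49.62800
3. -0.11161, -86.77694
4. 5.50608, -132.27758

Point 1:
  Latitude: 25′ + 58.6″ = 25.97667′; 59 + 25.97667/60 = 59.432944
  N → positive
  Longitude: 59′ + 48.9″ = 59.81500′; 6 + 59.81500/60 = 6.996917
  hemisphere W, so the sign is −
Point 2:
  Latitude: 54 + 37/60 + 59/3600 = 54.633056
  hemisphere S, so the sign is −
  Lon: 49 + 37/60 + 40.8/3600 = 49.628000
  E ⇒ keep positive
Point 3:
  Lat: 6′ + 41.8″ = 6.69667′; 0 + 6.69667/60 = 0.111611
  S ⇒ negate
  Lon: 86° + 46/60 + 37/3600 = 86 + 0.766667 + 0.010278 = 86.776944
  W ⇒ negate
Point 4:
  Latitude: 5 + 30/60 + 21.9/3600 = 5.506083
  N → positive
  Lon: 132 + 16/60 + 39.3/3600 = 132.277583
  hemisphere W, so the sign is −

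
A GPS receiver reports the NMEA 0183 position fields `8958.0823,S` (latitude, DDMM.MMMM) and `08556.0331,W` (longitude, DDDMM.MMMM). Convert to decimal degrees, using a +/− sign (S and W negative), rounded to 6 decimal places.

-89.968038, -85.933885

φ: degrees = first 2 digits = 89, minutes = 58.0823; 89 + 58.0823/60 = 89.9680383
hemisphere S, so the sign is −
λ: split at 3 digits → 085° and 56.0331′; 85 + 56.0331/60 = 85.9338850
W ⇒ negate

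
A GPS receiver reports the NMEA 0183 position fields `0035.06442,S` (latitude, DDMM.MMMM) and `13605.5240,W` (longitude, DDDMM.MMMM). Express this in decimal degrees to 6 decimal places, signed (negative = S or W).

-0.584407, -136.092067

φ: split at 2 digits → 00° and 35.06442′; 0 + 35.06442/60 = 0.5844070
hemisphere S, so the sign is −
λ: degrees = first 3 digits = 136, minutes = 5.524; 136 + 5.524/60 = 136.0920667
hemisphere W, so the sign is −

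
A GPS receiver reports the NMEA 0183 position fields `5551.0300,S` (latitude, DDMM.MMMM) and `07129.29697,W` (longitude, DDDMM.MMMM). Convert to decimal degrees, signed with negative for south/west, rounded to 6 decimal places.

-55.850500, -71.488283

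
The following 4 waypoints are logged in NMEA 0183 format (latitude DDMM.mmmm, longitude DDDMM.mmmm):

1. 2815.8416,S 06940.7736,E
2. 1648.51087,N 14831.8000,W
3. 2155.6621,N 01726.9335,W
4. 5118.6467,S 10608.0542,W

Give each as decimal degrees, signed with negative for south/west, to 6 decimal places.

Point 1:
  Lat: split at 2 digits → 28° and 15.8416′; 28 + 15.8416/60 = 28.2640267
  S ⇒ negate
  λ: split at 3 digits → 069° and 40.7736′; 69 + 40.7736/60 = 69.6795600
  E → positive
Point 2:
  φ: degrees = first 2 digits = 16, minutes = 48.51087; 16 + 48.51087/60 = 16.8085145
  N → positive
  λ: degrees = first 3 digits = 148, minutes = 31.8; 148 + 31.8/60 = 148.5300000
  hemisphere W, so the sign is −
Point 3:
  Latitude: degrees = first 2 digits = 21, minutes = 55.6621; 21 + 55.6621/60 = 21.9277017
  N ⇒ keep positive
  Lon: degrees = first 3 digits = 17, minutes = 26.9335; 17 + 26.9335/60 = 17.4488917
  W → negative
Point 4:
  φ: degrees = first 2 digits = 51, minutes = 18.6467; 51 + 18.6467/60 = 51.3107783
  hemisphere S, so the sign is −
  λ: split at 3 digits → 106° and 8.0542′; 106 + 8.0542/60 = 106.1342367
  W ⇒ negate

1. -28.264027, 69.679560
2. 16.808515, -148.530000
3. 21.927702, -17.448892
4. -51.310778, -106.134237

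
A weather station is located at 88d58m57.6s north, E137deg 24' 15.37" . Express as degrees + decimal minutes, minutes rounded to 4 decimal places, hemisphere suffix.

φ: 58 + 57.6/60 = 58.960000′
Lon: seconds/60 = 0.25617; minutes = 24 + 0.25617 = 24.256167

88° 58.9600′ N, 137° 24.2562′ E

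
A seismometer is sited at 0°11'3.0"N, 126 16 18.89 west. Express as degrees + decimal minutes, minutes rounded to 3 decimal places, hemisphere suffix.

Latitude: 11 + 3/60 = 11.05000′
Longitude: 16 + 18.89/60 = 16.31483′

0° 11.050′ N, 126° 16.315′ W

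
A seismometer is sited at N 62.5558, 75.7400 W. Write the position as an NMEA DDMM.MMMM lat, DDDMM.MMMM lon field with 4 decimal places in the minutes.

6233.3480,N / 07544.4000,W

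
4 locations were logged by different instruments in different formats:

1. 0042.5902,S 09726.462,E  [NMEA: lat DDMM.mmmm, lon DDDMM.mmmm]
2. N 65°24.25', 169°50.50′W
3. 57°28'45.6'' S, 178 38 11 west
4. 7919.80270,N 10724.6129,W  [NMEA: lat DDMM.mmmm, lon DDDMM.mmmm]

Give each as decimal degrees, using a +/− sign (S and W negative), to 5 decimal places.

1. -0.70984, 97.44103
2. 65.40417, -169.84167
3. -57.47933, -178.63639
4. 79.33005, -107.41022

Point 1:
  φ: split at 2 digits → 00° and 42.5902′; 0 + 42.5902/60 = 0.709837
  S → negative
  Longitude: split at 3 digits → 097° and 26.462′; 97 + 26.462/60 = 97.441033
  E ⇒ keep positive
Point 2:
  Latitude: 24.25′ = 0.404167°; total 65.404167
  N ⇒ keep positive
  λ: 50.5′ = 0.841667°; total 169.841667
  W → negative
Point 3:
  φ: 57 + 28/60 + 45.6/3600 = 57.479333
  hemisphere S, so the sign is −
  Longitude: 178° + 38/60 + 11/3600 = 178 + 0.633333 + 0.003056 = 178.636389
  hemisphere W, so the sign is −
Point 4:
  Latitude: split at 2 digits → 79° and 19.8027′; 79 + 19.8027/60 = 79.330045
  N → positive
  Lon: degrees = first 3 digits = 107, minutes = 24.6129; 107 + 24.6129/60 = 107.410215
  W ⇒ negate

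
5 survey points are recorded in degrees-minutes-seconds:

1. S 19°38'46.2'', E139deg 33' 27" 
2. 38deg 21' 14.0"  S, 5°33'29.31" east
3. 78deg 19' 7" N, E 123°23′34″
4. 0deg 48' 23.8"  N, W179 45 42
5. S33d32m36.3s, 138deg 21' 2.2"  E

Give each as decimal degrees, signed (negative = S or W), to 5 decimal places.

Point 1:
  φ: 19 + 38/60 + 46.2/3600 = 19.646167
  hemisphere S, so the sign is −
  Longitude: 139° + 33/60 + 27/3600 = 139 + 0.550000 + 0.007500 = 139.557500
  E ⇒ keep positive
Point 2:
  Latitude: 38° + 21/60 + 14/3600 = 38 + 0.350000 + 0.003889 = 38.353889
  hemisphere S, so the sign is −
  Lon: 5 + 33/60 + 29.31/3600 = 5.558142
  E ⇒ keep positive
Point 3:
  Latitude: 78° + 19/60 + 7/3600 = 78 + 0.316667 + 0.001944 = 78.318611
  N → positive
  Lon: 23′ + 34″ = 23.56667′; 123 + 23.56667/60 = 123.392778
  E ⇒ keep positive
Point 4:
  φ: 0° + 48/60 + 23.8/3600 = 0 + 0.800000 + 0.006611 = 0.806611
  N → positive
  λ: 179 + 45/60 + 42/3600 = 179.761667
  W ⇒ negate
Point 5:
  φ: 32′ + 36.3″ = 32.60500′; 33 + 32.60500/60 = 33.543417
  S ⇒ negate
  Longitude: 138° + 21/60 + 2.2/3600 = 138 + 0.350000 + 0.000611 = 138.350611
  E → positive

1. -19.64617, 139.55750
2. -38.35389, 5.55814
3. 78.31861, 123.39278
4. 0.80661, -179.76167
5. -33.54342, 138.35061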